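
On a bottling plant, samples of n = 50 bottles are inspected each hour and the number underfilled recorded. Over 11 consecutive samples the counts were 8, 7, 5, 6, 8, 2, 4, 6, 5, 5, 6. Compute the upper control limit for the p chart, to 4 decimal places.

p̄ = Σdᵢ / (k·n) = 62 / (11 × 50) = 0.11273
UCL = p̄ + 3·√(p̄(1−p̄)/n) = 0.11273 + 3 × √(0.11273×0.88727/50) = 0.11273 + 3 × 0.04473 = 0.24690

0.2469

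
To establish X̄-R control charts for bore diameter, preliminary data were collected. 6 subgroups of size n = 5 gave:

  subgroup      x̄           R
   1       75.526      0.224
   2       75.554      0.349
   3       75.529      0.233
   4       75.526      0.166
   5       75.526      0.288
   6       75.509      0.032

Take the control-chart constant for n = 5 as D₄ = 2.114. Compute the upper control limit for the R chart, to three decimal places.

R̄ = (0.224 + 0.349 + 0.233 + 0.166 + 0.288 + 0.032) / 6 = 1.2920 / 6 = 0.2153
UCL_R = D₄·R̄ = 2.114 × 0.2153 = 0.4552

0.455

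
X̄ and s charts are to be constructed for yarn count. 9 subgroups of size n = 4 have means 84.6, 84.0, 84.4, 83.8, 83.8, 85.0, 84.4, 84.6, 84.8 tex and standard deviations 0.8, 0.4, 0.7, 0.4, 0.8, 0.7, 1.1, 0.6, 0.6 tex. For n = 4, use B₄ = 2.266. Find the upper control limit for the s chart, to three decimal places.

s̄ = (0.8 + 0.4 + 0.7 + 0.4 + 0.8 + 0.7 + 1.1 + 0.6 + 0.6) / 9 = 0.6778
UCL_s = B₄·s̄ = 2.266 × 0.6778 = 1.5358

1.536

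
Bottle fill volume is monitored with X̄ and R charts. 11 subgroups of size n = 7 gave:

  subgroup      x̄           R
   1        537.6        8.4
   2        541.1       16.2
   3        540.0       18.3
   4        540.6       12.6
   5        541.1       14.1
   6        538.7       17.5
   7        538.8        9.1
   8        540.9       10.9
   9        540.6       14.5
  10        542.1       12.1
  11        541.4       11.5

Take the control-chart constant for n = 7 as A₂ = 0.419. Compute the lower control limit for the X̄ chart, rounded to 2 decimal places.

X̄̄ = (537.6 + 541.1 + 540.0 + 540.6 + 541.1 + 538.7 + 538.8 + 540.9 + 540.6 + 542.1 + 541.4) / 11 = 5942.9000 / 11 = 540.2636
R̄ = (8.4 + 16.2 + 18.3 + 12.6 + 14.1 + 17.5 + 9.1 + 10.9 + 14.5 + 12.1 + 11.5) / 11 = 145.2000 / 11 = 13.2000
LCL = X̄̄ − A₂·R̄ = 540.2636 − 0.419 × 13.2000 = 534.7328

534.73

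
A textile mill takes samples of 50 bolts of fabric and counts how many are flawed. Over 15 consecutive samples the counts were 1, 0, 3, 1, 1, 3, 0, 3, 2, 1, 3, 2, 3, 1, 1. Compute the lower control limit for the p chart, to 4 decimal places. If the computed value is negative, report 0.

0.0000

p̄ = Σdᵢ / (k·n) = 25 / (15 × 50) = 0.03333
LCL = p̄ − 3·√(p̄(1−p̄)/n) = 0.03333 − 3 × 0.02539 = -0.04282 → 0 (negative, so LCL = 0)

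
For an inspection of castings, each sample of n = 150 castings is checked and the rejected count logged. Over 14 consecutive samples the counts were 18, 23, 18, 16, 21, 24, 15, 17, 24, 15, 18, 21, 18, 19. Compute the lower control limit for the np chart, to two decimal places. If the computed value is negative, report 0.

6.83

p̄ = Σdᵢ / (k·n) = 267 / (14 × 150) = 0.12714
LCL = np̄ − 3·√(np̄(1−p̄)) = 19.0714 − 3 × 4.0800 = 6.8313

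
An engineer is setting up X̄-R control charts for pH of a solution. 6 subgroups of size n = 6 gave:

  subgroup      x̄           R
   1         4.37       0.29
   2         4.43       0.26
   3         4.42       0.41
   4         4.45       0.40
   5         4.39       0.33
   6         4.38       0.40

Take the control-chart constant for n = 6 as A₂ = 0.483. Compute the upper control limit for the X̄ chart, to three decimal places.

4.575

X̄̄ = (4.37 + 4.43 + 4.42 + 4.45 + 4.39 + 4.38) / 6 = 26.4400 / 6 = 4.4067
R̄ = (0.29 + 0.26 + 0.41 + 0.40 + 0.33 + 0.40) / 6 = 2.0900 / 6 = 0.3483
UCL = X̄̄ + A₂·R̄ = 4.4067 + 0.483 × 0.3483 = 4.5749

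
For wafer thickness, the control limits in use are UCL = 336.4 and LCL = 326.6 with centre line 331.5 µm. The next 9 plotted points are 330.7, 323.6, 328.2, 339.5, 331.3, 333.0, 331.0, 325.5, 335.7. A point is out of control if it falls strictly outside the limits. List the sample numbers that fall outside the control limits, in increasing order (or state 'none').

Compare each point to [326.6, 336.4]: sample 2 = 323.6 < LCL; sample 4 = 339.5 > UCL; sample 8 = 325.5 < LCL.

2, 4, 8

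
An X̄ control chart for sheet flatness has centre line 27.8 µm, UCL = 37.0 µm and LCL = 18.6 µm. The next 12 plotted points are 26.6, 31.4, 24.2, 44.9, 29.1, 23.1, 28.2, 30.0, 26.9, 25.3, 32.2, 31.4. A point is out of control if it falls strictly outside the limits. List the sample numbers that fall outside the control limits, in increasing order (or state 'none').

4

Compare each point to [18.6, 37.0]: sample 4 = 44.9 > UCL.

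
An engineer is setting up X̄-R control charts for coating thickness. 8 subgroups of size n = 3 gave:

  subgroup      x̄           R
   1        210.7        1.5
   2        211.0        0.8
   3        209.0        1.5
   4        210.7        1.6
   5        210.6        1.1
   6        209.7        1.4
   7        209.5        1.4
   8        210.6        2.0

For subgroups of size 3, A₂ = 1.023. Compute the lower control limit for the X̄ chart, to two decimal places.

X̄̄ = (210.7 + 211.0 + 209.0 + 210.7 + 210.6 + 209.7 + 209.5 + 210.6) / 8 = 1681.8000 / 8 = 210.2250
R̄ = (1.5 + 0.8 + 1.5 + 1.6 + 1.1 + 1.4 + 1.4 + 2.0) / 8 = 11.3000 / 8 = 1.4125
LCL = X̄̄ − A₂·R̄ = 210.2250 − 1.023 × 1.4125 = 208.7800

208.78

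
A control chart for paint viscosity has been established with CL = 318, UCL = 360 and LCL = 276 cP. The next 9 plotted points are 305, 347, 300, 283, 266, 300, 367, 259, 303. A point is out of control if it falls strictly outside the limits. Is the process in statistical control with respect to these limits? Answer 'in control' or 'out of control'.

out of control

Compare each point to [276, 360]: sample 5 = 266 < LCL; sample 7 = 367 > UCL; sample 8 = 259 < LCL.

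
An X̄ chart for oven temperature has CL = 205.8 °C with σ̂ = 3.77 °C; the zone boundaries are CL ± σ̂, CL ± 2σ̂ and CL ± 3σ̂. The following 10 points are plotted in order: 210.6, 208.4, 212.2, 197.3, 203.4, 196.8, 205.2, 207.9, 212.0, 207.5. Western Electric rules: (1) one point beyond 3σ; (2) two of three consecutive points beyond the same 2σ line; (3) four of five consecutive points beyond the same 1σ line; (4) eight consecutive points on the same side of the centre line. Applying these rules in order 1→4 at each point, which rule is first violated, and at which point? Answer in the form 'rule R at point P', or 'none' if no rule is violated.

rule 2 at point 6

Zone of each point (C = within 1σ̂, B = 1σ̂–2σ̂, A = 2σ̂–3σ̂, * = beyond 3σ̂; sign = side of CL): 1:+B, 2:+C, 3:+B, 4:-A, 5:-C, 6:-A, 7:-C, 8:+C, 9:+B, 10:+C
Rule 2 (two of three consecutive points beyond the same 2σ limit) is satisfied at point 6.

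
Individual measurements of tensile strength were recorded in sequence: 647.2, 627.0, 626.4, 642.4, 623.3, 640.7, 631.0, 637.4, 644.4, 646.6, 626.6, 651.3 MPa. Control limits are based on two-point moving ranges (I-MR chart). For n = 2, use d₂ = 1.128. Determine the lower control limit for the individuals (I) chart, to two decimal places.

602.38

X̄ = (647.2 + 627.0 + 626.4 + 642.4 + 623.3 + 640.7 + 631.0 + 637.4 + 644.4 + 646.6 + 626.6 + 651.3) / 12 = 637.0250
Moving ranges: 20.2, 0.6, 16.0, 19.1, 17.4, 9.7, 6.4, 7.0, 2.2, 20.0, 24.7; M̄R̄ = 143.3000 / 11 = 13.0273
LCL = X̄ − 3·M̄R̄/d₂ = 637.0250 − 3 × 13.0273 / 1.128 = 602.3780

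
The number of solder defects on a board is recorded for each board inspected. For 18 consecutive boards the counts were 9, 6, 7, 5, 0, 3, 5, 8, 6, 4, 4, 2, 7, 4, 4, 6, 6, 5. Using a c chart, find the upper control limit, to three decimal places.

c̄ = (9 + 6 + 7 + 5 + 0 + 3 + 5 + 8 + 6 + 4 + 4 + 2 + 7 + 4 + 4 + 6 + 6 + 5) / 18 = 91 / 18 = 5.0556
UCL = c̄ + 3√c̄ = 5.0556 + 3 × √5.0556 = 5.0556 + 3 × 2.2485 = 11.8009

11.801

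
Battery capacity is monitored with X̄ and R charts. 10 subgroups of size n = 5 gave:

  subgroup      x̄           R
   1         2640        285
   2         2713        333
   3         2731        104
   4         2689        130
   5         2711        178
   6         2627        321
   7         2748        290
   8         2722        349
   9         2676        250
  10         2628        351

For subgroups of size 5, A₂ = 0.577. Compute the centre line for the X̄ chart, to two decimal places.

2688.50

X̄̄ = (2640 + 2713 + 2731 + 2689 + 2711 + 2627 + 2748 + 2722 + 2676 + 2628) / 10 = 26885.0000 / 10 = 2688.5000
CL = X̄̄ = 2688.5000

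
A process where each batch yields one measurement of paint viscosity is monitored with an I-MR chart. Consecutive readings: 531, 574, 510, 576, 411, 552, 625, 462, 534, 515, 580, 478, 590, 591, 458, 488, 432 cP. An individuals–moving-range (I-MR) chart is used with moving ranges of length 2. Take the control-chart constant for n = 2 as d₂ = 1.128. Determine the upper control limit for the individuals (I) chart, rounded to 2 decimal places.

X̄ = (531 + 574 + 510 + 576 + 411 + 552 + 625 + 462 + 534 + 515 + 580 + 478 + 590 + 591 + 458 + 488 + 432) / 17 = 523.9412
Moving ranges: 43, 64, 66, 165, 141, 73, 163, 72, 19, 65, 102, 112, 1, 133, 30, 56; M̄R̄ = 1305.0000 / 16 = 81.5625
UCL = X̄ + 3·M̄R̄/d₂ = 523.9412 + 3 × 81.5625 / 1.128 = 740.8627

740.86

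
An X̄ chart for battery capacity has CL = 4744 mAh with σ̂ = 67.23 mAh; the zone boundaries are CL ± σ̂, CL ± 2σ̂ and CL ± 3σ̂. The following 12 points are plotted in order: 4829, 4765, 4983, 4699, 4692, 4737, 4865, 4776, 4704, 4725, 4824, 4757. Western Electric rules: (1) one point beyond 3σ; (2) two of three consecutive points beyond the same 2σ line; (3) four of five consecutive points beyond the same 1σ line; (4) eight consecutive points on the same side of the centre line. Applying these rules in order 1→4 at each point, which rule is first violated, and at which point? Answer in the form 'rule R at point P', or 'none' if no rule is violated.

Zone of each point (C = within 1σ̂, B = 1σ̂–2σ̂, A = 2σ̂–3σ̂, * = beyond 3σ̂; sign = side of CL): 1:+B, 2:+C, 3:+*, 4:-C, 5:-C, 6:-C, 7:+B, 8:+C, 9:-C, 10:-C, 11:+B, 12:+C
Rule 1 (one point beyond the 3σ limits) is satisfied at point 3.

rule 1 at point 3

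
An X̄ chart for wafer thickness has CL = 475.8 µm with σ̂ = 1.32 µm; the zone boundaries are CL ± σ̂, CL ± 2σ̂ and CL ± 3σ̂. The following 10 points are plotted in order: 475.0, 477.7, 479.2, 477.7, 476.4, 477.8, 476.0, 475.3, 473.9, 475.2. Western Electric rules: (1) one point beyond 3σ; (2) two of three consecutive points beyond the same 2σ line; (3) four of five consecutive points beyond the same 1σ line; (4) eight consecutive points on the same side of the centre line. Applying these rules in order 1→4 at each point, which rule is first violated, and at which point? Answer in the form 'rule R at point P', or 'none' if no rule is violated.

Zone of each point (C = within 1σ̂, B = 1σ̂–2σ̂, A = 2σ̂–3σ̂, * = beyond 3σ̂; sign = side of CL): 1:-C, 2:+B, 3:+A, 4:+B, 5:+C, 6:+B, 7:+C, 8:-C, 9:-B, 10:-C
Rule 3 (four of five consecutive points beyond the same 1σ limit) is satisfied at point 6.

rule 3 at point 6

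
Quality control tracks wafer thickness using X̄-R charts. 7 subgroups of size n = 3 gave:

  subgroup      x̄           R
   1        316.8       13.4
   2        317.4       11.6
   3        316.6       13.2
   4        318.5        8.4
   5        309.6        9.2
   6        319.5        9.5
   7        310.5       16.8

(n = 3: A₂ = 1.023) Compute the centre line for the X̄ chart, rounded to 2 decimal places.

315.56

X̄̄ = (316.8 + 317.4 + 316.6 + 318.5 + 309.6 + 319.5 + 310.5) / 7 = 2208.9000 / 7 = 315.5571
CL = X̄̄ = 315.5571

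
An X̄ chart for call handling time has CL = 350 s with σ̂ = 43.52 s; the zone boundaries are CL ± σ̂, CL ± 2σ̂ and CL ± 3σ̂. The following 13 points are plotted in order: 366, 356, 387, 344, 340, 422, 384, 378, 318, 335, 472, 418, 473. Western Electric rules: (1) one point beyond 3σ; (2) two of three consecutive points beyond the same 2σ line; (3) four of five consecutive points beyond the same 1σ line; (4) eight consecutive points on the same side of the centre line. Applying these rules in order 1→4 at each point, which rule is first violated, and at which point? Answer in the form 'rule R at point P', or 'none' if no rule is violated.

rule 2 at point 13

Zone of each point (C = within 1σ̂, B = 1σ̂–2σ̂, A = 2σ̂–3σ̂, * = beyond 3σ̂; sign = side of CL): 1:+C, 2:+C, 3:+C, 4:-C, 5:-C, 6:+B, 7:+C, 8:+C, 9:-C, 10:-C, 11:+A, 12:+B, 13:+A
Rule 2 (two of three consecutive points beyond the same 2σ limit) is satisfied at point 13.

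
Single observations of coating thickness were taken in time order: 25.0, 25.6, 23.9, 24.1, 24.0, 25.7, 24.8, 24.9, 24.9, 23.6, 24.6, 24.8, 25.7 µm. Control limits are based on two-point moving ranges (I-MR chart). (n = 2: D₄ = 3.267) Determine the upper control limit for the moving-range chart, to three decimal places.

2.369

Moving ranges: 0.6, 1.7, 0.2, 0.1, 1.7, 0.9, 0.1, 0.0, 1.3, 1.0, 0.2, 0.9; M̄R̄ = 8.7000 / 12 = 0.7250
UCL_MR = D₄·M̄R̄ = 3.267 × 0.7250 = 2.3686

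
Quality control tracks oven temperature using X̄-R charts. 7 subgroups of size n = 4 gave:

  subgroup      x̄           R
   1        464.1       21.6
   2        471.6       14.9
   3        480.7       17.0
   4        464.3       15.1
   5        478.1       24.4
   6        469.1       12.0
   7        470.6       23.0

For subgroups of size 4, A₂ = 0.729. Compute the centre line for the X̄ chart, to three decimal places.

X̄̄ = (464.1 + 471.6 + 480.7 + 464.3 + 478.1 + 469.1 + 470.6) / 7 = 3298.5000 / 7 = 471.2143
CL = X̄̄ = 471.2143

471.214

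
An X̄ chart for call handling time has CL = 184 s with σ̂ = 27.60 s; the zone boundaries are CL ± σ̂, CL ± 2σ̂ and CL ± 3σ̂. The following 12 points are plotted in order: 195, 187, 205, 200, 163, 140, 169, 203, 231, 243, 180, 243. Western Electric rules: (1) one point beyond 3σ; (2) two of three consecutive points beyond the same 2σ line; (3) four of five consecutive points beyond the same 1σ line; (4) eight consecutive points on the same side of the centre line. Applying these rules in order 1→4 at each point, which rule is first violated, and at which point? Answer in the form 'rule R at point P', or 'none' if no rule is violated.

Zone of each point (C = within 1σ̂, B = 1σ̂–2σ̂, A = 2σ̂–3σ̂, * = beyond 3σ̂; sign = side of CL): 1:+C, 2:+C, 3:+C, 4:+C, 5:-C, 6:-B, 7:-C, 8:+C, 9:+B, 10:+A, 11:-C, 12:+A
Rule 2 (two of three consecutive points beyond the same 2σ limit) is satisfied at point 12.

rule 2 at point 12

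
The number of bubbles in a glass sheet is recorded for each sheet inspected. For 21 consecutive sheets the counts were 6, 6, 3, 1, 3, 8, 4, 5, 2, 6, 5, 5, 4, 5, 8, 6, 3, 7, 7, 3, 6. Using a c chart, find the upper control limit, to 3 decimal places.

c̄ = (6 + 6 + 3 + 1 + 3 + 8 + 4 + 5 + 2 + 6 + 5 + 5 + 4 + 5 + 8 + 6 + 3 + 7 + 7 + 3 + 6) / 21 = 103 / 21 = 4.9048
UCL = c̄ + 3√c̄ = 4.9048 + 3 × √4.9048 = 4.9048 + 3 × 2.2147 = 11.5488

11.549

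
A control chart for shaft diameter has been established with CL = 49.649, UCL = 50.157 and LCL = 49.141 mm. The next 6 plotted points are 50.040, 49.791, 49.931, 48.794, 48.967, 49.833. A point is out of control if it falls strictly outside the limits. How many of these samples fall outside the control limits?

Compare each point to [49.141, 50.157]: sample 4 = 48.794 < LCL; sample 5 = 48.967 < LCL.

2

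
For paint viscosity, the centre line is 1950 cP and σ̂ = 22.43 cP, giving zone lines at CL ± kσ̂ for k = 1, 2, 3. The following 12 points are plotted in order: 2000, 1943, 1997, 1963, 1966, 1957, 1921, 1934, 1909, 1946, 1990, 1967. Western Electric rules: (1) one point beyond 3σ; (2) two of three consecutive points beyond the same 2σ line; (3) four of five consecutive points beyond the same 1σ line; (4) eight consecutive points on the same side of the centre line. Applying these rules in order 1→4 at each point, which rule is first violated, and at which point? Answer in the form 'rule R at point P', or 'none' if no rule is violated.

rule 2 at point 3

Zone of each point (C = within 1σ̂, B = 1σ̂–2σ̂, A = 2σ̂–3σ̂, * = beyond 3σ̂; sign = side of CL): 1:+A, 2:-C, 3:+A, 4:+C, 5:+C, 6:+C, 7:-B, 8:-C, 9:-B, 10:-C, 11:+B, 12:+C
Rule 2 (two of three consecutive points beyond the same 2σ limit) is satisfied at point 3.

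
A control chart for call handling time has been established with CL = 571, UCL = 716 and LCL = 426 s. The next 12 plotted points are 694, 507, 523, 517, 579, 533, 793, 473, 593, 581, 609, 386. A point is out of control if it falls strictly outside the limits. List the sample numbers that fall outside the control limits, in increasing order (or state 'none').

7, 12

Compare each point to [426, 716]: sample 7 = 793 > UCL; sample 12 = 386 < LCL.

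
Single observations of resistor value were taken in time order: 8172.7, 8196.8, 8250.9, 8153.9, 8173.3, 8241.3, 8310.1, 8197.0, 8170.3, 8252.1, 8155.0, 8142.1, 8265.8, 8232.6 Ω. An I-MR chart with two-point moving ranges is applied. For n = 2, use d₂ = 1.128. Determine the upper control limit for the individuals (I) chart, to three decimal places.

X̄ = (8172.7 + 8196.8 + 8250.9 + 8153.9 + 8173.3 + 8241.3 + 8310.1 + 8197.0 + 8170.3 + 8252.1 + 8155.0 + 8142.1 + 8265.8 + 8232.6) / 14 = 8208.1357
Moving ranges: 24.1, 54.1, 97.0, 19.4, 68.0, 68.8, 113.1, 26.7, 81.8, 97.1, 12.9, 123.7, 33.2; M̄R̄ = 819.9000 / 13 = 63.0692
UCL = X̄ + 3·M̄R̄/d₂ = 8208.1357 + 3 × 63.0692 / 1.128 = 8375.8730

8375.873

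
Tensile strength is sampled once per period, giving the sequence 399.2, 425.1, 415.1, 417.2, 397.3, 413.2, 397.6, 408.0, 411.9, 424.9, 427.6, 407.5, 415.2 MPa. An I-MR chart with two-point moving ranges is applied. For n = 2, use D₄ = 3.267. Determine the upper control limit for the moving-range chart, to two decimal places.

40.08

Moving ranges: 25.9, 10.0, 2.1, 19.9, 15.9, 15.6, 10.4, 3.9, 13.0, 2.7, 20.1, 7.7; M̄R̄ = 147.2000 / 12 = 12.2667
UCL_MR = D₄·M̄R̄ = 3.267 × 12.2667 = 40.0752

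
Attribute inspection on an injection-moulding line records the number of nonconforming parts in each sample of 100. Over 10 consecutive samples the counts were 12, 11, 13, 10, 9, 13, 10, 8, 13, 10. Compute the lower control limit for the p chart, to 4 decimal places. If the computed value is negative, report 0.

p̄ = Σdᵢ / (k·n) = 109 / (10 × 100) = 0.10900
LCL = p̄ − 3·√(p̄(1−p̄)/n) = 0.10900 − 3 × 0.03116 = 0.01551

0.0155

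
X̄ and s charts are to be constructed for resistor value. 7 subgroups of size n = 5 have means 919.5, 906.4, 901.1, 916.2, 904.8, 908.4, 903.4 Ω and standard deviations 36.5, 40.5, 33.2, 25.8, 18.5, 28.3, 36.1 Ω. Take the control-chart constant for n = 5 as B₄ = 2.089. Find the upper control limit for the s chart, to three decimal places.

s̄ = (36.5 + 40.5 + 33.2 + 25.8 + 18.5 + 28.3 + 36.1) / 7 = 31.2714
UCL_s = B₄·s̄ = 2.089 × 31.2714 = 65.3260

65.326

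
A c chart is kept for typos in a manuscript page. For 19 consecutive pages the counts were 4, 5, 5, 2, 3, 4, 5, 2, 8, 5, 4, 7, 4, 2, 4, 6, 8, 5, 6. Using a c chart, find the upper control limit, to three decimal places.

11.177

c̄ = (4 + 5 + 5 + 2 + 3 + 4 + 5 + 2 + 8 + 5 + 4 + 7 + 4 + 2 + 4 + 6 + 8 + 5 + 6) / 19 = 89 / 19 = 4.6842
UCL = c̄ + 3√c̄ = 4.6842 + 3 × √4.6842 = 4.6842 + 3 × 2.1643 = 11.1771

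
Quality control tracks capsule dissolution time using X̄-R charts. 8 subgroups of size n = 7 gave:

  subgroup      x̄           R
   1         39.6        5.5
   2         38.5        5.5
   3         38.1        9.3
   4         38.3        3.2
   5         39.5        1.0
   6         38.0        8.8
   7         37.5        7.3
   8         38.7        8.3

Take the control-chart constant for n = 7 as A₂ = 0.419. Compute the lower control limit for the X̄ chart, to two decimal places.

X̄̄ = (39.6 + 38.5 + 38.1 + 38.3 + 39.5 + 38.0 + 37.5 + 38.7) / 8 = 308.2000 / 8 = 38.5250
R̄ = (5.5 + 5.5 + 9.3 + 3.2 + 1.0 + 8.8 + 7.3 + 8.3) / 8 = 48.9000 / 8 = 6.1125
LCL = X̄̄ − A₂·R̄ = 38.5250 − 0.419 × 6.1125 = 35.9639

35.96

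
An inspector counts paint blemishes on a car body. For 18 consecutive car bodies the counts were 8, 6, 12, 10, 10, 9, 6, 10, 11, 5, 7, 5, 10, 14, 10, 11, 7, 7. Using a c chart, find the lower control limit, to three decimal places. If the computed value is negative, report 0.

0.000

c̄ = (8 + 6 + 12 + 10 + 10 + 9 + 6 + 10 + 11 + 5 + 7 + 5 + 10 + 14 + 10 + 11 + 7 + 7) / 18 = 158 / 18 = 8.7778
LCL = c̄ − 3√c̄ = 8.7778 − 3 × 2.9627 = -0.1104 → 0 (cannot be negative)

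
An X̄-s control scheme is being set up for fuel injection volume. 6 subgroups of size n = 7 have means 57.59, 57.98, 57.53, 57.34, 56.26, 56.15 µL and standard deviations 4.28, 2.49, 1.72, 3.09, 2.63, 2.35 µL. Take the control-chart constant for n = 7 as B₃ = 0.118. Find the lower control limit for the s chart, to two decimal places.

s̄ = (4.28 + 2.49 + 1.72 + 3.09 + 2.63 + 2.35) / 6 = 2.7600
LCL_s = B₃·s̄ = 0.118 × 2.7600 = 0.3257

0.33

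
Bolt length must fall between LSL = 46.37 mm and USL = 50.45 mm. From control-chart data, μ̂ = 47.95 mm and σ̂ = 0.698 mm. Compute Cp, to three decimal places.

Cp = (USL − LSL) / (6σ̂) = (50.45 − 46.37) / (6 × 0.698) = 4.0800 / 4.1880 = 0.9742

0.974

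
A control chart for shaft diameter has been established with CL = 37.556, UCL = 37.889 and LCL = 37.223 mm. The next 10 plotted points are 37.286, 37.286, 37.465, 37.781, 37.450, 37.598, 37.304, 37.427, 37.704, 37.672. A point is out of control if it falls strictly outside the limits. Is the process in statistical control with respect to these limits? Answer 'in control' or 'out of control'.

All 10 points lie within [37.223, 37.889].

in control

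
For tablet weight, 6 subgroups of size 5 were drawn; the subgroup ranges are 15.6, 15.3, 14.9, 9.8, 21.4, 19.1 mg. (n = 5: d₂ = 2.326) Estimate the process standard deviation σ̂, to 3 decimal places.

6.886

R̄ = (15.6 + 15.3 + 14.9 + 9.8 + 21.4 + 19.1) / 6 = 16.0167
σ̂ = R̄ / d₂ = 16.0167 / 2.326 = 6.8859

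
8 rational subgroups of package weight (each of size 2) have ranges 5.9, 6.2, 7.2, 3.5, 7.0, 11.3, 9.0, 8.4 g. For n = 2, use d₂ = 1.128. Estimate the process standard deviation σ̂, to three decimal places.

R̄ = (5.9 + 6.2 + 7.2 + 3.5 + 7.0 + 11.3 + 9.0 + 8.4) / 8 = 7.3125
σ̂ = R̄ / d₂ = 7.3125 / 1.128 = 6.4827

6.483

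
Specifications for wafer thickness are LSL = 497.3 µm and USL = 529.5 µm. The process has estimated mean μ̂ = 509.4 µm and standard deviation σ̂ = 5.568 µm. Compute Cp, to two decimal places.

0.96

Cp = (USL − LSL) / (6σ̂) = (529.5 − 497.3) / (6 × 5.568) = 32.2000 / 33.4080 = 0.9638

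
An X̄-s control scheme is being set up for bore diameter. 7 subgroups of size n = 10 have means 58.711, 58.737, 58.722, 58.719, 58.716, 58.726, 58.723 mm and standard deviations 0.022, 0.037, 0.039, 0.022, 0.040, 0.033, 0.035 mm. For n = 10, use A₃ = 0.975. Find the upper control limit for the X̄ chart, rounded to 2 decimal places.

X̄̄ = (58.711 + 58.737 + 58.722 + 58.719 + 58.716 + 58.726 + 58.723) / 7 = 58.7220
s̄ = (0.022 + 0.037 + 0.039 + 0.022 + 0.040 + 0.033 + 0.035) / 7 = 0.0326
UCL = X̄̄ + A₃·s̄ = 58.7220 + 0.975 × 0.0326 = 58.7538

58.75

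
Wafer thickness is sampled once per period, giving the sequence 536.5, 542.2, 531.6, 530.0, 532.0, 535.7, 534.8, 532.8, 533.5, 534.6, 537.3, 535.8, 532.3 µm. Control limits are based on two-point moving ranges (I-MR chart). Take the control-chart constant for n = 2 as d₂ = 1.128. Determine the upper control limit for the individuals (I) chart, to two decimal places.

X̄ = (536.5 + 542.2 + 531.6 + 530.0 + 532.0 + 535.7 + 534.8 + 532.8 + 533.5 + 534.6 + 537.3 + 535.8 + 532.3) / 13 = 534.5462
Moving ranges: 5.7, 10.6, 1.6, 2.0, 3.7, 0.9, 2.0, 0.7, 1.1, 2.7, 1.5, 3.5; M̄R̄ = 36.0000 / 12 = 3.0000
UCL = X̄ + 3·M̄R̄/d₂ = 534.5462 + 3 × 3.0000 / 1.128 = 542.5249

542.52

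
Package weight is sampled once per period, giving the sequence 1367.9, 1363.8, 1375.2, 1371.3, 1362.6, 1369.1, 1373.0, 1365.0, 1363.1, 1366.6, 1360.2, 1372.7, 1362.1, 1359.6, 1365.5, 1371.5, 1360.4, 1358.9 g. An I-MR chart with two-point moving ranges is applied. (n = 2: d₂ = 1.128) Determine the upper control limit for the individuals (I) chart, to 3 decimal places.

X̄ = (1367.9 + 1363.8 + 1375.2 + 1371.3 + 1362.6 + 1369.1 + 1373.0 + 1365.0 + 1363.1 + 1366.6 + 1360.2 + 1372.7 + 1362.1 + 1359.6 + 1365.5 + 1371.5 + 1360.4 + 1358.9) / 18 = 1366.0278
Moving ranges: 4.1, 11.4, 3.9, 8.7, 6.5, 3.9, 8.0, 1.9, 3.5, 6.4, 12.5, 10.6, 2.5, 5.9, 6.0, 11.1, 1.5; M̄R̄ = 108.4000 / 17 = 6.3765
UCL = X̄ + 3·M̄R̄/d₂ = 1366.0278 + 3 × 6.3765 / 1.128 = 1382.9865

1382.986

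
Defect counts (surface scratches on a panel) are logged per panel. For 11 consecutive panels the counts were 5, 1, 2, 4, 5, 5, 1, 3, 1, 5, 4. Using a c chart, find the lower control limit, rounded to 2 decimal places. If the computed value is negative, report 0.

0.00

c̄ = (5 + 1 + 2 + 4 + 5 + 5 + 1 + 3 + 1 + 5 + 4) / 11 = 36 / 11 = 3.2727
LCL = c̄ − 3√c̄ = 3.2727 − 3 × 1.8091 = -2.1545 → 0 (cannot be negative)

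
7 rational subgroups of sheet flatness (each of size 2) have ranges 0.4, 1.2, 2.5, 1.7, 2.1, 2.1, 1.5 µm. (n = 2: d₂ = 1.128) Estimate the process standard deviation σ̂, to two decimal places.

1.46

R̄ = (0.4 + 1.2 + 2.5 + 1.7 + 2.1 + 2.1 + 1.5) / 7 = 1.6429
σ̂ = R̄ / d₂ = 1.6429 / 1.128 = 1.4564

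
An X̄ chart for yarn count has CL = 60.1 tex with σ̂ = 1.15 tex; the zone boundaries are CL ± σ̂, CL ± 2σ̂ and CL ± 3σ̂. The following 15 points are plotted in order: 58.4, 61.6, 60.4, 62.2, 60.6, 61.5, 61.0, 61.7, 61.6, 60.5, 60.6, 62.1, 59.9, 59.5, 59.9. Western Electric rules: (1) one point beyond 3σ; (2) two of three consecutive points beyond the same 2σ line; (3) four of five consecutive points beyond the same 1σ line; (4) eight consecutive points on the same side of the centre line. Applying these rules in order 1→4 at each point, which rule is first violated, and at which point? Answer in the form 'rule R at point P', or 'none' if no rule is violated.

Zone of each point (C = within 1σ̂, B = 1σ̂–2σ̂, A = 2σ̂–3σ̂, * = beyond 3σ̂; sign = side of CL): 1:-B, 2:+B, 3:+C, 4:+B, 5:+C, 6:+B, 7:+C, 8:+B, 9:+B, 10:+C, 11:+C, 12:+B, 13:-C, 14:-C, 15:-C
Rule 4 (eight consecutive points on the same side of the centre line) is satisfied at point 9.

rule 4 at point 9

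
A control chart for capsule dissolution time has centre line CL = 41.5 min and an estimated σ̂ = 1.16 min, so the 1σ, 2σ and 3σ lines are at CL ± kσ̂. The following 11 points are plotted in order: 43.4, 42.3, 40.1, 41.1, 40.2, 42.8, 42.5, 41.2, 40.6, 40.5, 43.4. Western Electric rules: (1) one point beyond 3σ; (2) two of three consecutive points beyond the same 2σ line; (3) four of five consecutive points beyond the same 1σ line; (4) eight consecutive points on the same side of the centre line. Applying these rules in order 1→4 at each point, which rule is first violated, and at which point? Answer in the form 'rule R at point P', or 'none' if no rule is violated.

none

Zone of each point (C = within 1σ̂, B = 1σ̂–2σ̂, A = 2σ̂–3σ̂, * = beyond 3σ̂; sign = side of CL): 1:+B, 2:+C, 3:-B, 4:-C, 5:-B, 6:+B, 7:+C, 8:-C, 9:-C, 10:-C, 11:+B
No rule fires across all 11 points.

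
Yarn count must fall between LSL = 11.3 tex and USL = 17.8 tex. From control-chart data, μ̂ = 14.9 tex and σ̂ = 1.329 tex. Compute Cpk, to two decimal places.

Cpu = (USL − μ̂) / (3σ̂) = (17.8 − 14.9) / (3 × 1.329) = 0.7274; Cpl = (μ̂ − LSL) / (3σ̂) = (14.9 − 11.3) / (3 × 1.329) = 0.9029; Cpk = min(Cpu, Cpl) = 0.7274

0.73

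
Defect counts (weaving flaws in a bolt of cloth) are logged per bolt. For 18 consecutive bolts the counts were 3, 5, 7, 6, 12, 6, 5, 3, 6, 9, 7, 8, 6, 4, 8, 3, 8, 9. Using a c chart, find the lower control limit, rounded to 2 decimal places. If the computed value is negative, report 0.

c̄ = (3 + 5 + 7 + 6 + 12 + 6 + 5 + 3 + 6 + 9 + 7 + 8 + 6 + 4 + 8 + 3 + 8 + 9) / 18 = 115 / 18 = 6.3889
LCL = c̄ − 3√c̄ = 6.3889 − 3 × 2.5276 = -1.1940 → 0 (cannot be negative)

0.00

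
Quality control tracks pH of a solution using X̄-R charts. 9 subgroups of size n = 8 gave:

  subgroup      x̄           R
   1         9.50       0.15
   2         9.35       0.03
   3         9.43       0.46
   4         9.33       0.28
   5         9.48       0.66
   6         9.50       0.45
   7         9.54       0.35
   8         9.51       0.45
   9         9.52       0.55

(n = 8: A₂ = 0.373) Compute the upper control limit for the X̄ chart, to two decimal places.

X̄̄ = (9.50 + 9.35 + 9.43 + 9.33 + 9.48 + 9.50 + 9.54 + 9.51 + 9.52) / 9 = 85.1600 / 9 = 9.4622
R̄ = (0.15 + 0.03 + 0.46 + 0.28 + 0.66 + 0.45 + 0.35 + 0.45 + 0.55) / 9 = 3.3800 / 9 = 0.3756
UCL = X̄̄ + A₂·R̄ = 9.4622 + 0.373 × 0.3756 = 9.6023

9.60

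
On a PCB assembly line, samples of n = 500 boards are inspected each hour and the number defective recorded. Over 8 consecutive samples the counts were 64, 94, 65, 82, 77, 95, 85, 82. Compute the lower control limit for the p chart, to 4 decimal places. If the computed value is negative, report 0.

p̄ = Σdᵢ / (k·n) = 644 / (8 × 500) = 0.16100
LCL = p̄ − 3·√(p̄(1−p̄)/n) = 0.16100 − 3 × 0.01644 = 0.11169

0.1117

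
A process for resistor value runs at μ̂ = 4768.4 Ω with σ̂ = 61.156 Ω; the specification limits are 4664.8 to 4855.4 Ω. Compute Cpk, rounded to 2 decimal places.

0.47

Cpu = (USL − μ̂) / (3σ̂) = (4855.4 − 4768.4) / (3 × 61.156) = 0.4742; Cpl = (μ̂ − LSL) / (3σ̂) = (4768.4 − 4664.8) / (3 × 61.156) = 0.5647; Cpk = min(Cpu, Cpl) = 0.4742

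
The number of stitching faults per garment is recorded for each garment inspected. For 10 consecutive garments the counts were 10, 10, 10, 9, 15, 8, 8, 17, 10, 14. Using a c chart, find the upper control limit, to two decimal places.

c̄ = (10 + 10 + 10 + 9 + 15 + 8 + 8 + 17 + 10 + 14) / 10 = 111 / 10 = 11.1000
UCL = c̄ + 3√c̄ = 11.1000 + 3 × √11.1000 = 11.1000 + 3 × 3.3317 = 21.0950

21.09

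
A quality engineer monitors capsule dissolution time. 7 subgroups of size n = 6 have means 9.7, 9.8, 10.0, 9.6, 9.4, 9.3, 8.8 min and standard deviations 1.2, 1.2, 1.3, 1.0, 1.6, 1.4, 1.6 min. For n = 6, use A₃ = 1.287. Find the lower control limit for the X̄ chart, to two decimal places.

X̄̄ = (9.7 + 9.8 + 10.0 + 9.6 + 9.4 + 9.3 + 8.8) / 7 = 9.5143
s̄ = (1.2 + 1.2 + 1.3 + 1.0 + 1.6 + 1.4 + 1.6) / 7 = 1.3286
LCL = X̄̄ − A₃·s̄ = 9.5143 − 1.287 × 1.3286 = 7.8044

7.80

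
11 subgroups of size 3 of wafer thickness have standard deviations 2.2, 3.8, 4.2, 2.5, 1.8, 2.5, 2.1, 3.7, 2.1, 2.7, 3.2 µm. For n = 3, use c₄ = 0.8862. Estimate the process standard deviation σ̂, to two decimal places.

3.16

s̄ = (2.2 + 3.8 + 4.2 + 2.5 + 1.8 + 2.5 + 2.1 + 3.7 + 2.1 + 2.7 + 3.2) / 11 = 2.8000
σ̂ = s̄ / c₄ = 2.8000 / 0.8862 = 3.1596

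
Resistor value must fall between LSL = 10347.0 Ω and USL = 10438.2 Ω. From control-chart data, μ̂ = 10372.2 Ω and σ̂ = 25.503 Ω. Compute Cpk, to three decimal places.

0.329

Cpu = (USL − μ̂) / (3σ̂) = (10438.2 − 10372.2) / (3 × 25.503) = 0.8626; Cpl = (μ̂ − LSL) / (3σ̂) = (10372.2 − 10347.0) / (3 × 25.503) = 0.3294; Cpk = min(Cpu, Cpl) = 0.3294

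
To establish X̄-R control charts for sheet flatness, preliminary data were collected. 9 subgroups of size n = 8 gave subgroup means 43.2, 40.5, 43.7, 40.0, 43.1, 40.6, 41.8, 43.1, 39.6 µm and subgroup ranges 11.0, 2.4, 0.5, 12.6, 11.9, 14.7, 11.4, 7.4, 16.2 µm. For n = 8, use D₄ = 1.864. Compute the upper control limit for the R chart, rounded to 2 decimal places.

18.25

R̄ = (11.0 + 2.4 + 0.5 + 12.6 + 11.9 + 14.7 + 11.4 + 7.4 + 16.2) / 9 = 88.1000 / 9 = 9.7889
UCL_R = D₄·R̄ = 1.864 × 9.7889 = 18.2465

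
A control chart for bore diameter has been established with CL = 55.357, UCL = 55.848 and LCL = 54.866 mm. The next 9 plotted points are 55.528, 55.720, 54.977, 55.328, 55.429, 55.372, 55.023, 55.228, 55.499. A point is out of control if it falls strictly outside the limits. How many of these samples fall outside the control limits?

0

All 9 points lie within [54.866, 55.848].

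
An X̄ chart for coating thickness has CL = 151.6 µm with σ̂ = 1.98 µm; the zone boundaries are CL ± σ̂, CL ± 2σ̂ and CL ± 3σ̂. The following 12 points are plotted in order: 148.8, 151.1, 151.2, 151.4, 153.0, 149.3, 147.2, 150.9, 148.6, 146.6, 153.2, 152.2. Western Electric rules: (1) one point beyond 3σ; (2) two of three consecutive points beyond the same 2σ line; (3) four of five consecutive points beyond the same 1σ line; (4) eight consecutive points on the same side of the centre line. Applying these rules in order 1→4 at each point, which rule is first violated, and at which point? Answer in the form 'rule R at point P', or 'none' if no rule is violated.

rule 3 at point 10

Zone of each point (C = within 1σ̂, B = 1σ̂–2σ̂, A = 2σ̂–3σ̂, * = beyond 3σ̂; sign = side of CL): 1:-B, 2:-C, 3:-C, 4:-C, 5:+C, 6:-B, 7:-A, 8:-C, 9:-B, 10:-A, 11:+C, 12:+C
Rule 3 (four of five consecutive points beyond the same 1σ limit) is satisfied at point 10.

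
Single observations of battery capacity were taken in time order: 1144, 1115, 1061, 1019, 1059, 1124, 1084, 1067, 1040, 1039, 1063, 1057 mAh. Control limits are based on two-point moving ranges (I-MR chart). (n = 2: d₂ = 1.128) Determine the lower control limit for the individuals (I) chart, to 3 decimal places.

989.253

X̄ = (1144 + 1115 + 1061 + 1019 + 1059 + 1124 + 1084 + 1067 + 1040 + 1039 + 1063 + 1057) / 12 = 1072.6667
Moving ranges: 29, 54, 42, 40, 65, 40, 17, 27, 1, 24, 6; M̄R̄ = 345.0000 / 11 = 31.3636
LCL = X̄ − 3·M̄R̄/d₂ = 1072.6667 − 3 × 31.3636 / 1.128 = 989.2527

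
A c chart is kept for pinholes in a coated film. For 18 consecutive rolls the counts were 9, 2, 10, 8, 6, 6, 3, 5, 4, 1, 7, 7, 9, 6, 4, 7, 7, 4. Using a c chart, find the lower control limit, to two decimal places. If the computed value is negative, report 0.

0.00

c̄ = (9 + 2 + 10 + 8 + 6 + 6 + 3 + 5 + 4 + 1 + 7 + 7 + 9 + 6 + 4 + 7 + 7 + 4) / 18 = 105 / 18 = 5.8333
LCL = c̄ − 3√c̄ = 5.8333 − 3 × 2.4152 = -1.4124 → 0 (cannot be negative)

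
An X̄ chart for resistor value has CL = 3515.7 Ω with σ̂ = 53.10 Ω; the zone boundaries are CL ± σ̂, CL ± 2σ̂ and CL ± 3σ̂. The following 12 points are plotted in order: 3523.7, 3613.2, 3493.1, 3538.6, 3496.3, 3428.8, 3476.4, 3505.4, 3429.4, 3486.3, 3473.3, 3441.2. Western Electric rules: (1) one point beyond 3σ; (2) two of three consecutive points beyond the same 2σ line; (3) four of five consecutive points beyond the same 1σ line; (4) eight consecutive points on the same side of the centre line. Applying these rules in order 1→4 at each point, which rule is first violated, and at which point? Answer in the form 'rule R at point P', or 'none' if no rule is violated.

Zone of each point (C = within 1σ̂, B = 1σ̂–2σ̂, A = 2σ̂–3σ̂, * = beyond 3σ̂; sign = side of CL): 1:+C, 2:+B, 3:-C, 4:+C, 5:-C, 6:-B, 7:-C, 8:-C, 9:-B, 10:-C, 11:-C, 12:-B
Rule 4 (eight consecutive points on the same side of the centre line) is satisfied at point 12.

rule 4 at point 12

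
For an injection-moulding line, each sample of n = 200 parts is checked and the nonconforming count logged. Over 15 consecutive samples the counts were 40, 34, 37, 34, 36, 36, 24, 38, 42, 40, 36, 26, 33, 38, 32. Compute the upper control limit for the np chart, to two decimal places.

p̄ = Σdᵢ / (k·n) = 526 / (15 × 200) = 0.17533
UCL = np̄ + 3·√(np̄(1−p̄)) = 35.0667 + 3 × √(35.0667×0.82467) = 35.0667 + 3 × 5.3776 = 51.1994

51.20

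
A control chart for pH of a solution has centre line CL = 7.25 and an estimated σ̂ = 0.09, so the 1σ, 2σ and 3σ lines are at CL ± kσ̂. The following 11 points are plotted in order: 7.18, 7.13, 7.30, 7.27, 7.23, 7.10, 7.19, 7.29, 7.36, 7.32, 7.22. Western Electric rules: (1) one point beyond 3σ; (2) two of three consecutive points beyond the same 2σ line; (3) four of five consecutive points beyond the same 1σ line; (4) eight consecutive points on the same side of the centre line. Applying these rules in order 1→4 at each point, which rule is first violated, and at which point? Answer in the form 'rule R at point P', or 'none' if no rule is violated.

none

Zone of each point (C = within 1σ̂, B = 1σ̂–2σ̂, A = 2σ̂–3σ̂, * = beyond 3σ̂; sign = side of CL): 1:-C, 2:-B, 3:+C, 4:+C, 5:-C, 6:-B, 7:-C, 8:+C, 9:+B, 10:+C, 11:-C
No rule fires across all 11 points.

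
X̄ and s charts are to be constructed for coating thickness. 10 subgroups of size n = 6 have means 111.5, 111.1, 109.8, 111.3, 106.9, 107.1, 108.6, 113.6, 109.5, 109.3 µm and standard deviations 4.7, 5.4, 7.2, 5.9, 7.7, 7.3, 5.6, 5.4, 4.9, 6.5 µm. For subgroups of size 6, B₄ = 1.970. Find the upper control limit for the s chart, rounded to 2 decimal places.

11.94

s̄ = (4.7 + 5.4 + 7.2 + 5.9 + 7.7 + 7.3 + 5.6 + 5.4 + 4.9 + 6.5) / 10 = 6.0600
UCL_s = B₄·s̄ = 1.970 × 6.0600 = 11.9382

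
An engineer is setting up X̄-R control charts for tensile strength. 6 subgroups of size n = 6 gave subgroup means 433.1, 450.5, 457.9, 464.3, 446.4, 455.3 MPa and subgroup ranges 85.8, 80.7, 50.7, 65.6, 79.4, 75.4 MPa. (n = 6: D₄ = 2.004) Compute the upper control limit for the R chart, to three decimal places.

146.158

R̄ = (85.8 + 80.7 + 50.7 + 65.6 + 79.4 + 75.4) / 6 = 437.6000 / 6 = 72.9333
UCL_R = D₄·R̄ = 2.004 × 72.9333 = 146.1584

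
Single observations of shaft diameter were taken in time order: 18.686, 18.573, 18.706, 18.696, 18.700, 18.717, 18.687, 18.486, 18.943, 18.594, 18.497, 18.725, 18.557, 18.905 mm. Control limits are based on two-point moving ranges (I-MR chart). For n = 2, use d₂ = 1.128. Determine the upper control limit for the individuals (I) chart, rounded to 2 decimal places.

19.12

X̄ = (18.686 + 18.573 + 18.706 + 18.696 + 18.700 + 18.717 + 18.687 + 18.486 + 18.943 + 18.594 + 18.497 + 18.725 + 18.557 + 18.905) / 14 = 18.6766
Moving ranges: 0.113, 0.133, 0.010, 0.004, 0.017, 0.030, 0.201, 0.457, 0.349, 0.097, 0.228, 0.168, 0.348; M̄R̄ = 2.1550 / 13 = 0.1658
UCL = X̄ + 3·M̄R̄/d₂ = 18.6766 + 3 × 0.1658 / 1.128 = 19.1174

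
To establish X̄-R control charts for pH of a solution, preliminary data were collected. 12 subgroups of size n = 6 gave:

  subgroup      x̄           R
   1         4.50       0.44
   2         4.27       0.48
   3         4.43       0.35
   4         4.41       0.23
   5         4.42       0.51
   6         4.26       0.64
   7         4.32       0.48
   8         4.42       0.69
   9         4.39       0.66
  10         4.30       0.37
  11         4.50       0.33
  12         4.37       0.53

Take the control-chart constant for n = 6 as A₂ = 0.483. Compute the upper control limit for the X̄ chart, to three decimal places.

X̄̄ = (4.50 + 4.27 + 4.43 + 4.41 + 4.42 + 4.26 + 4.32 + 4.42 + 4.39 + 4.30 + 4.50 + 4.37) / 12 = 52.5900 / 12 = 4.3825
R̄ = (0.44 + 0.48 + 0.35 + 0.23 + 0.51 + 0.64 + 0.48 + 0.69 + 0.66 + 0.37 + 0.33 + 0.53) / 12 = 5.7100 / 12 = 0.4758
UCL = X̄̄ + A₂·R̄ = 4.3825 + 0.483 × 0.4758 = 4.6123

4.612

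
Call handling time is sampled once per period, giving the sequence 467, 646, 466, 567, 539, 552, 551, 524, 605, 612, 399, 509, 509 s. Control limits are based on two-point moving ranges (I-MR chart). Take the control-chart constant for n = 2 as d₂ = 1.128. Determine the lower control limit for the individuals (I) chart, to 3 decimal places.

325.974

X̄ = (467 + 646 + 466 + 567 + 539 + 552 + 551 + 524 + 605 + 612 + 399 + 509 + 509) / 13 = 534.3077
Moving ranges: 179, 180, 101, 28, 13, 1, 27, 81, 7, 213, 110, 0; M̄R̄ = 940.0000 / 12 = 78.3333
LCL = X̄ − 3·M̄R̄/d₂ = 534.3077 − 3 × 78.3333 / 1.128 = 325.9744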